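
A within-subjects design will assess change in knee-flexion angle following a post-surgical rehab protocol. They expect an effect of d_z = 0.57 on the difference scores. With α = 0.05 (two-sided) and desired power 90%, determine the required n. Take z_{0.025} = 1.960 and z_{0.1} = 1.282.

For a paired (one-sample on differences) test: n = ((z_{α/2} + z_β) / d)².
z_{α/2} + z_β = 1.960 + 1.282 = 3.242.
n = (3.242 / 0.57)² = 5.688² = 32.35.
Round up.

n = 33 pairs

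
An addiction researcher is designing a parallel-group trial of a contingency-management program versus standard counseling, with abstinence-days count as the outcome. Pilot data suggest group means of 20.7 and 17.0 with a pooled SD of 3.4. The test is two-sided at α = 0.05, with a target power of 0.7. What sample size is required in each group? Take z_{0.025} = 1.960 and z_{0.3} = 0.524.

n = 11 per group

Cohen's d = |M₁ − M₂| / SD_pooled = |20.7 − 17.0| / 3.4 = 3.7 / 3.4 = 1.088.
For two independent groups with equal n: n = 2·((z_{α/2} + z_β) / d)².
z_{α/2} + z_β = 1.960 + 0.524 = 2.484.
n = 2 × (2.484 / 1.088)² = 2 × 2.283² = 2 × 5.21 = 10.4.
Round up to the next whole participant.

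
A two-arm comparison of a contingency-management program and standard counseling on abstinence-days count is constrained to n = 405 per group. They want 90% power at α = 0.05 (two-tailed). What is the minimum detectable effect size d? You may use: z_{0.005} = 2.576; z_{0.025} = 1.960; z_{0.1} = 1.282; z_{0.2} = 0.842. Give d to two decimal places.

d_min ≈ 0.23

For two independent groups of n = 405 each: d_min = (z_{α/2} + z_β)·√(2/n).
z-sum = 1.960 + 1.282 = 3.242.
d_min = 3.242 × √(2/405) = 3.242 × 0.0703 = 0.228.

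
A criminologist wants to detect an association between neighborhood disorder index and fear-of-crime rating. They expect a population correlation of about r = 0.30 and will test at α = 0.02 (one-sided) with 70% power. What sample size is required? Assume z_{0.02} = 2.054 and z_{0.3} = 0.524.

Fisher's z: C = ½·ln((1+r)/(1−r)) = ½·ln(1.8571) = 0.3095.
n = ((z_{α} + z_β)/C)² + 3.
(2.054 + 0.524) / 0.3095 = 2.578 / 0.3095 = 8.330.
n = 8.330² + 3 = 69.38 + 3 = 72.4.
Round up.

n = 73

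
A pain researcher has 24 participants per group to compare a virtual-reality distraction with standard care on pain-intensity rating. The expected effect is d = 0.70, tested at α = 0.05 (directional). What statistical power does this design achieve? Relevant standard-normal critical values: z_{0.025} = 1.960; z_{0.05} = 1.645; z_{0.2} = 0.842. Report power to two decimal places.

For two equal groups, power = Φ(d·√(n/2) − z_{α}).
d·√(n/2) = 0.70 × √(24/2) = 0.70 × 3.464 = 2.425.
z_β = 2.425 − 1.645 = 0.780.
Power = Φ(0.780) = 0.782.

power ≈ 0.78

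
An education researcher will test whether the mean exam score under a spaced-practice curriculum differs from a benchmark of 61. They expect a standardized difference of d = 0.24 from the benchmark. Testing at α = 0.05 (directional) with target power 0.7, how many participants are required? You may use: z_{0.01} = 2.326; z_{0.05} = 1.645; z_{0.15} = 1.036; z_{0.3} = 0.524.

n = 82

For a one-sample test: n = ((z_{α} + z_β) / d)².
z_{α} + z_β = 1.645 + 0.524 = 2.169.
n = (2.169 / 0.24)² = 9.037² = 81.68.
Round up.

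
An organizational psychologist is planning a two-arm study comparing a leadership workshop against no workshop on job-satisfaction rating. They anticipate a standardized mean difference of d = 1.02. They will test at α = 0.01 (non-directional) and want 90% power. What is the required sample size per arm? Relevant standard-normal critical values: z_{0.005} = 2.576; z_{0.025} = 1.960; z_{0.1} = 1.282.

For two independent groups with equal n: n = 2·((z_{α/2} + z_β) / d)².
z_{α/2} + z_β = 2.576 + 1.282 = 3.858.
n = 2 × (3.858 / 1.02)² = 2 × 3.782² = 2 × 14.31 = 28.6.
Round up to the next whole participant.

n = 29 per group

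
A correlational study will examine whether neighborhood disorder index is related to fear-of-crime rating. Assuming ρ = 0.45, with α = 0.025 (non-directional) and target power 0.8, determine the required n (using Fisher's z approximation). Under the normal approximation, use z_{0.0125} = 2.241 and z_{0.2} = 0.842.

Fisher's z: C = ½·ln((1+r)/(1−r)) = ½·ln(2.6364) = 0.4847.
n = ((z_{α/2} + z_β)/C)² + 3.
(2.241 + 0.842) / 0.4847 = 3.083 / 0.4847 = 6.361.
n = 6.361² + 3 = 40.46 + 3 = 43.5.
Round up.

n = 44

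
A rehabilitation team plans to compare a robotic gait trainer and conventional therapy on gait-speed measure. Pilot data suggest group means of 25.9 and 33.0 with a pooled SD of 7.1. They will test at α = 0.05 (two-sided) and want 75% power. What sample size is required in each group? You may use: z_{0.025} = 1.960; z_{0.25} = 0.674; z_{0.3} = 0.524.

n = 14 per group

Cohen's d = |M₁ − M₂| / SD_pooled = |25.9 − 33.0| / 7.1 = 7.1 / 7.1 = 1.000.
For two independent groups with equal n: n = 2·((z_{α/2} + z_β) / d)².
z_{α/2} + z_β = 1.960 + 0.674 = 2.634.
n = 2 × (2.634 / 1.000)² = 2 × 2.634² = 2 × 6.94 = 13.9.
Round up to the next whole participant.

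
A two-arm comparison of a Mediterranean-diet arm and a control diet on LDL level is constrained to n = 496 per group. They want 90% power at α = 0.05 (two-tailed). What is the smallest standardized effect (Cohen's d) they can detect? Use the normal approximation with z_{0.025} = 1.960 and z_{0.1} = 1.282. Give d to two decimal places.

d_min ≈ 0.21

For two independent groups of n = 496 each: d_min = (z_{α/2} + z_β)·√(2/n).
z-sum = 1.960 + 1.282 = 3.242.
d_min = 3.242 × √(2/496) = 3.242 × 0.0635 = 0.206.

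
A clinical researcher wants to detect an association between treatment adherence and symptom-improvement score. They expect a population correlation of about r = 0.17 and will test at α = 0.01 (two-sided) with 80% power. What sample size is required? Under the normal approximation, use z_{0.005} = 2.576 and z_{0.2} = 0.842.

Fisher's z: C = ½·ln((1+r)/(1−r)) = ½·ln(1.4096) = 0.1717.
n = ((z_{α/2} + z_β)/C)² + 3.
(2.576 + 0.842) / 0.1717 = 3.418 / 0.1717 = 19.907.
n = 19.907² + 3 = 396.28 + 3 = 399.3.
Round up.

n = 400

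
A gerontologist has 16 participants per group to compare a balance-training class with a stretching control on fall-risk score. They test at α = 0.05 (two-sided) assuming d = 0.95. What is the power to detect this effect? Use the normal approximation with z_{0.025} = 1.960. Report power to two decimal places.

power ≈ 0.77

For two equal groups, power = Φ(d·√(n/2) − z_{α/2}).
d·√(n/2) = 0.95 × √(16/2) = 0.95 × 2.828 = 2.687.
z_β = 2.687 − 1.960 = 0.727.
Power = Φ(0.727) = 0.766.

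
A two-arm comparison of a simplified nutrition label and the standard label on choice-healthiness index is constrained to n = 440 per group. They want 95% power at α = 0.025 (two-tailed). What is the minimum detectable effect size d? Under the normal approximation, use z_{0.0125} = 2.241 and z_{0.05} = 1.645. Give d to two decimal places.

d_min ≈ 0.26

For two independent groups of n = 440 each: d_min = (z_{α/2} + z_β)·√(2/n).
z-sum = 2.241 + 1.645 = 3.886.
d_min = 3.886 × √(2/440) = 3.886 × 0.0674 = 0.262.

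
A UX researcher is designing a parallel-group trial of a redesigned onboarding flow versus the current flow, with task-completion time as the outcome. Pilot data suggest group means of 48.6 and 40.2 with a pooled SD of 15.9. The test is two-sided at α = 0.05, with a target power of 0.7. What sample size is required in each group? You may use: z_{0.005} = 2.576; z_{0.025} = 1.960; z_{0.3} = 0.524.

n = 45 per group

Cohen's d = |M₁ − M₂| / SD_pooled = |48.6 − 40.2| / 15.9 = 8.4 / 15.9 = 0.528.
For two independent groups with equal n: n = 2·((z_{α/2} + z_β) / d)².
z_{α/2} + z_β = 1.960 + 0.524 = 2.484.
n = 2 × (2.484 / 0.528)² = 2 × 4.705² = 2 × 22.13 = 44.3.
Round up to the next whole participant.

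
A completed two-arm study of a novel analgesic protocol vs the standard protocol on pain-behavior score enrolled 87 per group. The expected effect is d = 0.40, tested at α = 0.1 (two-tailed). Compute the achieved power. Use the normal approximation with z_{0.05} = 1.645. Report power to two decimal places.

power ≈ 0.84

For two equal groups, power = Φ(d·√(n/2) − z_{α/2}).
d·√(n/2) = 0.40 × √(87/2) = 0.40 × 6.595 = 2.638.
z_β = 2.638 − 1.645 = 0.993.
Power = Φ(0.993) = 0.840.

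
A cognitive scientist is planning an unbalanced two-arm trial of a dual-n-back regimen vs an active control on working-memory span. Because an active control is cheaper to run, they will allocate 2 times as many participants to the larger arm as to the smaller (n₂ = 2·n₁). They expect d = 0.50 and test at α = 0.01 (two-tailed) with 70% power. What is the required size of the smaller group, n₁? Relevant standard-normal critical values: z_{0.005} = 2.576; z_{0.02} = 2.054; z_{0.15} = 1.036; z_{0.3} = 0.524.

n₁ = 58

With allocation ratio k = n₂/n₁ = 2, Var(x̄₁−x̄₂) = σ²(1/n₁ + 1/(k·n₁)) = σ²·(k+1)/(k·n₁).
So n₁ = (1 + 1/k)·((z_{α/2} + z_β)/d)² = 1.500 × (3.100/0.50)².
n₁ = 1.500 × 38.44 = 57.7.
Round up: n₁ = 58, giving n₂ = 2 × 58 = 116.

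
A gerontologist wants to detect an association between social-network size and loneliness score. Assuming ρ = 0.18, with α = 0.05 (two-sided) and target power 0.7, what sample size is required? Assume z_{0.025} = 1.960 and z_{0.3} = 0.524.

Fisher's z: C = ½·ln((1+r)/(1−r)) = ½·ln(1.4390) = 0.1820.
n = ((z_{α/2} + z_β)/C)² + 3.
(1.960 + 0.524) / 0.1820 = 2.484 / 0.1820 = 13.648.
n = 13.648² + 3 = 186.28 + 3 = 189.3.
Round up.

n = 190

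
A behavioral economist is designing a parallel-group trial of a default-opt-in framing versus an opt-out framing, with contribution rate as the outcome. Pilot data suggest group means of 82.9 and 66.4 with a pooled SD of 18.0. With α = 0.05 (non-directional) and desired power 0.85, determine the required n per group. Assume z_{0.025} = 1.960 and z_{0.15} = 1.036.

Cohen's d = |M₁ − M₂| / SD_pooled = |82.9 − 66.4| / 18.0 = 16.5 / 18.0 = 0.917.
For two independent groups with equal n: n = 2·((z_{α/2} + z_β) / d)².
z_{α/2} + z_β = 1.960 + 1.036 = 2.996.
n = 2 × (2.996 / 0.917)² = 2 × 3.267² = 2 × 10.67 = 21.3.
Round up to the next whole participant.

n = 22 per group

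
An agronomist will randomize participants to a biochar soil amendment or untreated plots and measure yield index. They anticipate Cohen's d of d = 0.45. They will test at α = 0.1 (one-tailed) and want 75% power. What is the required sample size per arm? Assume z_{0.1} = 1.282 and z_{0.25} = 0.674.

For two independent groups with equal n: n = 2·((z_{α} + z_β) / d)².
z_{α} + z_β = 1.282 + 0.674 = 1.956.
n = 2 × (1.956 / 0.45)² = 2 × 4.347² = 2 × 18.89 = 37.8.
Round up to the next whole participant.

n = 38 per group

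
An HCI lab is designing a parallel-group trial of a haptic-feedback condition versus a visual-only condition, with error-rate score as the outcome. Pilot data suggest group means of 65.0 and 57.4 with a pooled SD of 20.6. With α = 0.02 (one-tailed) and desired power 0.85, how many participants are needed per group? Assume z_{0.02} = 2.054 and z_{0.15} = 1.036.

n = 141 per group

Cohen's d = |M₁ − M₂| / SD_pooled = |65.0 − 57.4| / 20.6 = 7.6 / 20.6 = 0.369.
For two independent groups with equal n: n = 2·((z_{α} + z_β) / d)².
z_{α} + z_β = 2.054 + 1.036 = 3.090.
n = 2 × (3.090 / 0.369)² = 2 × 8.374² = 2 × 70.12 = 140.2.
Round up to the next whole participant.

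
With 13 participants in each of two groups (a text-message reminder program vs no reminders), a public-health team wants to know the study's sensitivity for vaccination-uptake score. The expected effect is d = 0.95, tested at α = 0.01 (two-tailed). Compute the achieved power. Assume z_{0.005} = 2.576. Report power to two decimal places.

power ≈ 0.44

For two equal groups, power = Φ(d·√(n/2) − z_{α/2}).
d·√(n/2) = 0.95 × √(13/2) = 0.95 × 2.550 = 2.422.
z_β = 2.422 − 2.576 = -0.154.
Power = Φ(-0.154) = 0.439.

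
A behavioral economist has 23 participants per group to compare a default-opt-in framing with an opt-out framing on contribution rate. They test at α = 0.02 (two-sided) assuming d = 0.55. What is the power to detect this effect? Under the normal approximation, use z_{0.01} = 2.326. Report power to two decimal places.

For two equal groups, power = Φ(d·√(n/2) − z_{α/2}).
d·√(n/2) = 0.55 × √(23/2) = 0.55 × 3.391 = 1.865.
z_β = 1.865 − 2.326 = -0.461.
Power = Φ(-0.461) = 0.322.

power ≈ 0.32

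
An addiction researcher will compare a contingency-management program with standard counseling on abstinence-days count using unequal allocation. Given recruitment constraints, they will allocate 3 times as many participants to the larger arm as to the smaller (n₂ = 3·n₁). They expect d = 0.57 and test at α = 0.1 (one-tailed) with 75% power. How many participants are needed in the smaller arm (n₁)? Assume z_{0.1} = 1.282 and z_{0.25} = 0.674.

With allocation ratio k = n₂/n₁ = 3, Var(x̄₁−x̄₂) = σ²(1/n₁ + 1/(k·n₁)) = σ²·(k+1)/(k·n₁).
So n₁ = (1 + 1/k)·((z_{α} + z_β)/d)² = 1.333 × (1.956/0.57)².
n₁ = 1.333 × 11.78 = 15.7.
Round up: n₁ = 16, giving n₂ = 3 × 16 = 48.

n₁ = 16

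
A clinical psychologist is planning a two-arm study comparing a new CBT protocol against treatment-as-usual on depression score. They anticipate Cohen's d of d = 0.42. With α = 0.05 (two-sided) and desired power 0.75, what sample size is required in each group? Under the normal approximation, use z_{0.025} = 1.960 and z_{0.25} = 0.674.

n = 79 per group

For two independent groups with equal n: n = 2·((z_{α/2} + z_β) / d)².
z_{α/2} + z_β = 1.960 + 0.674 = 2.634.
n = 2 × (2.634 / 0.42)² = 2 × 6.271² = 2 × 39.33 = 78.7.
Round up to the next whole participant.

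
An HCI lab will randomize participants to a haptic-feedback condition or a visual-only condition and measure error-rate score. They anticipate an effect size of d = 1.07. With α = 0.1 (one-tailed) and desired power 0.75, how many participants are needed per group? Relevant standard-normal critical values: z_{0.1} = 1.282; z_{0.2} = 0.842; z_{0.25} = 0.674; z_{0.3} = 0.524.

For two independent groups with equal n: n = 2·((z_{α} + z_β) / d)².
z_{α} + z_β = 1.282 + 0.674 = 1.956.
n = 2 × (1.956 / 1.07)² = 2 × 1.828² = 2 × 3.34 = 6.7.
Round up to the next whole participant.

n = 7 per group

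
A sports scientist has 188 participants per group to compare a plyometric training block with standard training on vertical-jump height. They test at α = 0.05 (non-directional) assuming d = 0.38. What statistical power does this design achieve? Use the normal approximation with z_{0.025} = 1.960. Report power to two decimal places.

power ≈ 0.96

For two equal groups, power = Φ(d·√(n/2) − z_{α/2}).
d·√(n/2) = 0.38 × √(188/2) = 0.38 × 9.695 = 3.684.
z_β = 3.684 − 1.960 = 1.724.
Power = Φ(1.724) = 0.958.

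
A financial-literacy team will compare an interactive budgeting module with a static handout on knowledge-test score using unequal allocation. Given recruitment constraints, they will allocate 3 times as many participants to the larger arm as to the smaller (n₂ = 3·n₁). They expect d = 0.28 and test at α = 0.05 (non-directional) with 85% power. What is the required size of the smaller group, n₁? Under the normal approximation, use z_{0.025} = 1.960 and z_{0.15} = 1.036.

With allocation ratio k = n₂/n₁ = 3, Var(x̄₁−x̄₂) = σ²(1/n₁ + 1/(k·n₁)) = σ²·(k+1)/(k·n₁).
So n₁ = (1 + 1/k)·((z_{α/2} + z_β)/d)² = 1.333 × (2.996/0.28)².
n₁ = 1.333 × 114.49 = 152.7.
Round up: n₁ = 153, giving n₂ = 3 × 153 = 459.

n₁ = 153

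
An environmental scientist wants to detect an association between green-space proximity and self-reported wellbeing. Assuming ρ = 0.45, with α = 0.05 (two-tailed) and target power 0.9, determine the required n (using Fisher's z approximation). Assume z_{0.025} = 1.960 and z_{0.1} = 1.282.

Fisher's z: C = ½·ln((1+r)/(1−r)) = ½·ln(2.6364) = 0.4847.
n = ((z_{α/2} + z_β)/C)² + 3.
(1.960 + 1.282) / 0.4847 = 3.242 / 0.4847 = 6.689.
n = 6.689² + 3 = 44.74 + 3 = 47.7.
Round up.

n = 48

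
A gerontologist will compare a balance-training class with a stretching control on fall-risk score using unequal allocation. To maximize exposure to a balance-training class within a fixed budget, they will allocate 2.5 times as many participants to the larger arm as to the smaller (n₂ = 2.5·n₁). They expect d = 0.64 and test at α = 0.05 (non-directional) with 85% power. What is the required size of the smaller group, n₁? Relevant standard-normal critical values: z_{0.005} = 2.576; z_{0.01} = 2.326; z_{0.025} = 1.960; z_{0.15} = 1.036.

n₁ = 31

With allocation ratio k = n₂/n₁ = 2.5, Var(x̄₁−x̄₂) = σ²(1/n₁ + 1/(k·n₁)) = σ²·(k+1)/(k·n₁).
So n₁ = (1 + 1/k)·((z_{α/2} + z_β)/d)² = 1.400 × (2.996/0.64)².
n₁ = 1.400 × 21.91 = 30.7.
Round up: n₁ = 31, giving n₂ = ⌈2.5 × 31⌉ = ⌈77.5⌉ = 78.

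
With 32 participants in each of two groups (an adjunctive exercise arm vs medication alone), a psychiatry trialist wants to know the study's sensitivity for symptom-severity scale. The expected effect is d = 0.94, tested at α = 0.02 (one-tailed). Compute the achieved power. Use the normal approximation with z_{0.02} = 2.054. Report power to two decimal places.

power ≈ 0.96

For two equal groups, power = Φ(d·√(n/2) − z_{α}).
d·√(n/2) = 0.94 × √(32/2) = 0.94 × 4.000 = 3.760.
z_β = 3.760 − 2.054 = 1.706.
Power = Φ(1.706) = 0.956.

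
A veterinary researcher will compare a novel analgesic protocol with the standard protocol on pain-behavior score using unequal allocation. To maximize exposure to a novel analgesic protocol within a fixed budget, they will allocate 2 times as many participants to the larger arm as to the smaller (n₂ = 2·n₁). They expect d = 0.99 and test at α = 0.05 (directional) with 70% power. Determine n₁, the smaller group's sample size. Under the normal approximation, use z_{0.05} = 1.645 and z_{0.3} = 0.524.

n₁ = 8

With allocation ratio k = n₂/n₁ = 2, Var(x̄₁−x̄₂) = σ²(1/n₁ + 1/(k·n₁)) = σ²·(k+1)/(k·n₁).
So n₁ = (1 + 1/k)·((z_{α} + z_β)/d)² = 1.500 × (2.169/0.99)².
n₁ = 1.500 × 4.80 = 7.2.
Round up: n₁ = 8, giving n₂ = 2 × 8 = 16.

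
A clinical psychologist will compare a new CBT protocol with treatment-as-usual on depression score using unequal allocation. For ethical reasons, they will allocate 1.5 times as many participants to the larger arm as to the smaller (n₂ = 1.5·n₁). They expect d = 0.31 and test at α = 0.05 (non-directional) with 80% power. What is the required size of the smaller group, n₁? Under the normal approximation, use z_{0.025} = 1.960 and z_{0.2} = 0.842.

n₁ = 137

With allocation ratio k = n₂/n₁ = 1.5, Var(x̄₁−x̄₂) = σ²(1/n₁ + 1/(k·n₁)) = σ²·(k+1)/(k·n₁).
So n₁ = (1 + 1/k)·((z_{α/2} + z_β)/d)² = 1.667 × (2.802/0.31)².
n₁ = 1.667 × 81.70 = 136.2.
Round up: n₁ = 137, giving n₂ = ⌈1.5 × 137⌉ = ⌈205.5⌉ = 206.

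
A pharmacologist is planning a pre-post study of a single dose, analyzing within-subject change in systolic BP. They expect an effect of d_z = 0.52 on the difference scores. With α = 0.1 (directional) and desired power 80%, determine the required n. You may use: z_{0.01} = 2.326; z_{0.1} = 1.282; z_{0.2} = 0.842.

For a paired (one-sample on differences) test: n = ((z_{α} + z_β) / d)².
z_{α} + z_β = 1.282 + 0.842 = 2.124.
n = (2.124 / 0.52)² = 4.085² = 16.68.
Round up.

n = 17 pairs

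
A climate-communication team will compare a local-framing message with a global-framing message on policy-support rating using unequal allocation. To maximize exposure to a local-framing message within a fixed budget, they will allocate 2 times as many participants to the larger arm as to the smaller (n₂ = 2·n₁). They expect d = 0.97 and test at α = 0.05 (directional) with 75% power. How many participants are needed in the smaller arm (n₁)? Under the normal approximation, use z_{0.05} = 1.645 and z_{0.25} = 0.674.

With allocation ratio k = n₂/n₁ = 2, Var(x̄₁−x̄₂) = σ²(1/n₁ + 1/(k·n₁)) = σ²·(k+1)/(k·n₁).
So n₁ = (1 + 1/k)·((z_{α} + z_β)/d)² = 1.500 × (2.319/0.97)².
n₁ = 1.500 × 5.72 = 8.6.
Round up: n₁ = 9, giving n₂ = 2 × 9 = 18.

n₁ = 9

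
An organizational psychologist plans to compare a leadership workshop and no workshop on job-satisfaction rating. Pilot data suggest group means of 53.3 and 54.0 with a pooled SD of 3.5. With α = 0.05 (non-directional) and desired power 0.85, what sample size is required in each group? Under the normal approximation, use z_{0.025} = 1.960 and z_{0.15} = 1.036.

Cohen's d = |M₁ − M₂| / SD_pooled = |53.3 − 54.0| / 3.5 = 0.7 / 3.5 = 0.200.
For two independent groups with equal n: n = 2·((z_{α/2} + z_β) / d)².
z_{α/2} + z_β = 1.960 + 1.036 = 2.996.
n = 2 × (2.996 / 0.200)² = 2 × 14.980² = 2 × 224.40 = 448.8.
Round up to the next whole participant.

n = 449 per group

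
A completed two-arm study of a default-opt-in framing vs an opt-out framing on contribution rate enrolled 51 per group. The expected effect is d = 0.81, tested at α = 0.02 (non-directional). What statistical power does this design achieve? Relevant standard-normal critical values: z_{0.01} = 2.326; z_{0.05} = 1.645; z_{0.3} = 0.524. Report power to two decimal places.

For two equal groups, power = Φ(d·√(n/2) − z_{α/2}).
d·√(n/2) = 0.81 × √(51/2) = 0.81 × 5.050 = 4.090.
z_β = 4.090 − 2.326 = 1.764.
Power = Φ(1.764) = 0.961.

power ≈ 0.96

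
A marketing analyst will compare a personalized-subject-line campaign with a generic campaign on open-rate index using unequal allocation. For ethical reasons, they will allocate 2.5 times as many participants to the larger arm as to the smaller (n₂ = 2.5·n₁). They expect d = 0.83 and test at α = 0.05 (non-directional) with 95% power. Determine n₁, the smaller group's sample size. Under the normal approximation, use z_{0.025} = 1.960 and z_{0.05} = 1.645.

With allocation ratio k = n₂/n₁ = 2.5, Var(x̄₁−x̄₂) = σ²(1/n₁ + 1/(k·n₁)) = σ²·(k+1)/(k·n₁).
So n₁ = (1 + 1/k)·((z_{α/2} + z_β)/d)² = 1.400 × (3.605/0.83)².
n₁ = 1.400 × 18.86 = 26.4.
Round up: n₁ = 27, giving n₂ = ⌈2.5 × 27⌉ = ⌈67.5⌉ = 68.

n₁ = 27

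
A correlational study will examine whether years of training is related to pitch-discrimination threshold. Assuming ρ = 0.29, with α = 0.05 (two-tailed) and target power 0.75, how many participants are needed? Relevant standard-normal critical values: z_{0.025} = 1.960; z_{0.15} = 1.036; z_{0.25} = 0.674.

Fisher's z: C = ½·ln((1+r)/(1−r)) = ½·ln(1.8169) = 0.2986.
n = ((z_{α/2} + z_β)/C)² + 3.
(1.960 + 0.674) / 0.2986 = 2.634 / 0.2986 = 8.821.
n = 8.821² + 3 = 77.81 + 3 = 80.8.
Round up.

n = 81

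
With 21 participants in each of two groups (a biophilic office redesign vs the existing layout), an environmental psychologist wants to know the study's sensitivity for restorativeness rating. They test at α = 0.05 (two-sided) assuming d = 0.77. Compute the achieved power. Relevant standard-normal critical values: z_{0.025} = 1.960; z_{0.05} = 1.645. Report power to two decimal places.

power ≈ 0.70

For two equal groups, power = Φ(d·√(n/2) − z_{α/2}).
d·√(n/2) = 0.77 × √(21/2) = 0.77 × 3.240 = 2.495.
z_β = 2.495 − 1.960 = 0.535.
Power = Φ(0.535) = 0.704.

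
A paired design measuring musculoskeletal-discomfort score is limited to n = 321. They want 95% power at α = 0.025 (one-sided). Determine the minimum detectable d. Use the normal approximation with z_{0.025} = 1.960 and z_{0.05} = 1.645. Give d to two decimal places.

d_min ≈ 0.20

For a single sample (or paired design) of n = 321: d_min = (z_{α} + z_β)/√n.
z-sum = 1.960 + 1.645 = 3.605.
d_min = 3.605 / √321 = 3.605 / 17.916 = 0.201.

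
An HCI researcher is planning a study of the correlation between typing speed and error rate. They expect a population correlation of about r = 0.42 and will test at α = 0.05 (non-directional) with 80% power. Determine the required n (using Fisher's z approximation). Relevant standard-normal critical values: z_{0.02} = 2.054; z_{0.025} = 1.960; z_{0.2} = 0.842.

n = 43

Fisher's z: C = ½·ln((1+r)/(1−r)) = ½·ln(2.4483) = 0.4477.
n = ((z_{α/2} + z_β)/C)² + 3.
(1.960 + 0.842) / 0.4477 = 2.802 / 0.4477 = 6.259.
n = 6.259² + 3 = 39.17 + 3 = 42.2.
Round up.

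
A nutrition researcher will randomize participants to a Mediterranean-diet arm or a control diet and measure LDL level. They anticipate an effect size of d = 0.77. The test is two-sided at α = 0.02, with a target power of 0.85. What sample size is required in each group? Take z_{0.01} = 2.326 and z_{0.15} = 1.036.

For two independent groups with equal n: n = 2·((z_{α/2} + z_β) / d)².
z_{α/2} + z_β = 2.326 + 1.036 = 3.362.
n = 2 × (3.362 / 0.77)² = 2 × 4.366² = 2 × 19.06 = 38.1.
Round up to the next whole participant.

n = 39 per group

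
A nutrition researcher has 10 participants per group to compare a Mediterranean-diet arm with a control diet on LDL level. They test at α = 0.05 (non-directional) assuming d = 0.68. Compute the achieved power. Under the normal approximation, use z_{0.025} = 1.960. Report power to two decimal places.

For two equal groups, power = Φ(d·√(n/2) − z_{α/2}).
d·√(n/2) = 0.68 × √(10/2) = 0.68 × 2.236 = 1.521.
z_β = 1.521 − 1.960 = -0.439.
Power = Φ(-0.439) = 0.330.

power ≈ 0.33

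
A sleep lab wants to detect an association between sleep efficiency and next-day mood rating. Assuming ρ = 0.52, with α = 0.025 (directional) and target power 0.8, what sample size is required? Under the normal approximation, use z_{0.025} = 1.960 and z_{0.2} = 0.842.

n = 27

Fisher's z: C = ½·ln((1+r)/(1−r)) = ½·ln(3.1667) = 0.5763.
n = ((z_{α} + z_β)/C)² + 3.
(1.960 + 0.842) / 0.5763 = 2.802 / 0.5763 = 4.862.
n = 4.862² + 3 = 23.64 + 3 = 26.6.
Round up.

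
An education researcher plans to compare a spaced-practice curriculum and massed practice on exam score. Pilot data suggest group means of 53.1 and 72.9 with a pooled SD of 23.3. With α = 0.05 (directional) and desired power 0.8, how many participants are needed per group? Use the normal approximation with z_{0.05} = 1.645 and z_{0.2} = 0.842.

n = 18 per group

Cohen's d = |M₁ − M₂| / SD_pooled = |53.1 − 72.9| / 23.3 = 19.8 / 23.3 = 0.850.
For two independent groups with equal n: n = 2·((z_{α} + z_β) / d)².
z_{α} + z_β = 1.645 + 0.842 = 2.487.
n = 2 × (2.487 / 0.850)² = 2 × 2.926² = 2 × 8.56 = 17.1.
Round up to the next whole participant.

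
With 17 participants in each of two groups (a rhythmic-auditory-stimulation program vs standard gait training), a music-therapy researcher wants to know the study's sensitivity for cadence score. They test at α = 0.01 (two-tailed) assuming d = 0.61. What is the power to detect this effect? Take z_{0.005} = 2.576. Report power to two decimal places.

power ≈ 0.21

For two equal groups, power = Φ(d·√(n/2) − z_{α/2}).
d·√(n/2) = 0.61 × √(17/2) = 0.61 × 2.915 = 1.778.
z_β = 1.778 − 2.576 = -0.798.
Power = Φ(-0.798) = 0.213.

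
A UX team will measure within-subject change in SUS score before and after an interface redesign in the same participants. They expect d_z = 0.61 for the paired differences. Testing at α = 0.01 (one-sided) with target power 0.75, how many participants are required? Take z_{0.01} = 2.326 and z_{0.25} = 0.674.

For a paired (one-sample on differences) test: n = ((z_{α} + z_β) / d)².
z_{α} + z_β = 2.326 + 0.674 = 3.000.
n = (3.000 / 0.61)² = 4.918² = 24.19.
Round up.

n = 25 pairs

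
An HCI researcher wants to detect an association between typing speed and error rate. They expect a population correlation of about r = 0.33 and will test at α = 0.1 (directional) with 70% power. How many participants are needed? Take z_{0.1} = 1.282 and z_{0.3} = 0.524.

n = 31

Fisher's z: C = ½·ln((1+r)/(1−r)) = ½·ln(1.9851) = 0.3428.
n = ((z_{α} + z_β)/C)² + 3.
(1.282 + 0.524) / 0.3428 = 1.806 / 0.3428 = 5.268.
n = 5.268² + 3 = 27.76 + 3 = 30.8.
Round up.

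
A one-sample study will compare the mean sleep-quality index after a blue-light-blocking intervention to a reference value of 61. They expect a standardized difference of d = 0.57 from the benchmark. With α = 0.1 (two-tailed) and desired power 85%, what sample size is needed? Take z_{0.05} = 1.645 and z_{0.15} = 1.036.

For a one-sample test: n = ((z_{α/2} + z_β) / d)².
z_{α/2} + z_β = 1.645 + 1.036 = 2.681.
n = (2.681 / 0.57)² = 4.704² = 22.12.
Round up.

n = 23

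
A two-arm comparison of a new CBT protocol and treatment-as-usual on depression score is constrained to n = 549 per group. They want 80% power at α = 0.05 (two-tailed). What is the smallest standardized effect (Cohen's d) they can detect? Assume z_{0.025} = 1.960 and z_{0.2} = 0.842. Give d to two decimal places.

For two independent groups of n = 549 each: d_min = (z_{α/2} + z_β)·√(2/n).
z-sum = 1.960 + 0.842 = 2.802.
d_min = 2.802 × √(2/549) = 2.802 × 0.0604 = 0.169.

d_min ≈ 0.17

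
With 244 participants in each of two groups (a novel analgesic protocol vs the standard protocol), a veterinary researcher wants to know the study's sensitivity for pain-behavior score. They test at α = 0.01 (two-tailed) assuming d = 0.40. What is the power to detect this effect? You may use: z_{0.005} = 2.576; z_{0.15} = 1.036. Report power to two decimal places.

power ≈ 0.97

For two equal groups, power = Φ(d·√(n/2) − z_{α/2}).
d·√(n/2) = 0.40 × √(244/2) = 0.40 × 11.045 = 4.418.
z_β = 4.418 − 2.576 = 1.842.
Power = Φ(1.842) = 0.967.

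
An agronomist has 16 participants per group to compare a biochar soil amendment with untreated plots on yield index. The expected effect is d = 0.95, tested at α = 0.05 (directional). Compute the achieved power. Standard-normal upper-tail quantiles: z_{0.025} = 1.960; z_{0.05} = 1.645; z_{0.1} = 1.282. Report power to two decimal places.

For two equal groups, power = Φ(d·√(n/2) − z_{α}).
d·√(n/2) = 0.95 × √(16/2) = 0.95 × 2.828 = 2.687.
z_β = 2.687 − 1.645 = 1.042.
Power = Φ(1.042) = 0.851.

power ≈ 0.85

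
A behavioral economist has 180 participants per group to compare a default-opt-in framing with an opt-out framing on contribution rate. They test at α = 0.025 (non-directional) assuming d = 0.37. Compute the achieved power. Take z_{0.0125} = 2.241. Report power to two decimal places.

For two equal groups, power = Φ(d·√(n/2) − z_{α/2}).
d·√(n/2) = 0.37 × √(180/2) = 0.37 × 9.487 = 3.510.
z_β = 3.510 − 2.241 = 1.269.
Power = Φ(1.269) = 0.898.

power ≈ 0.90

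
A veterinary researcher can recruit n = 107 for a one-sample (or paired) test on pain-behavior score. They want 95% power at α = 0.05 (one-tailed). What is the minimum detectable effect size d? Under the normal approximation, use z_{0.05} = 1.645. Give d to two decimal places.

d_min ≈ 0.32

For a single sample (or paired design) of n = 107: d_min = (z_{α} + z_β)/√n.
z-sum = 1.645 + 1.645 = 3.290.
d_min = 3.290 / √107 = 3.290 / 10.344 = 0.318.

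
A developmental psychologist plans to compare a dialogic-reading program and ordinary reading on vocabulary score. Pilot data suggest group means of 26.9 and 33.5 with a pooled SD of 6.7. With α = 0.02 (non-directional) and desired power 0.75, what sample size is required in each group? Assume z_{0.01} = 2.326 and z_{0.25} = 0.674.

n = 19 per group

Cohen's d = |M₁ − M₂| / SD_pooled = |26.9 − 33.5| / 6.7 = 6.6 / 6.7 = 0.985.
For two independent groups with equal n: n = 2·((z_{α/2} + z_β) / d)².
z_{α/2} + z_β = 2.326 + 0.674 = 3.000.
n = 2 × (3.000 / 0.985)² = 2 × 3.046² = 2 × 9.28 = 18.6.
Round up to the next whole participant.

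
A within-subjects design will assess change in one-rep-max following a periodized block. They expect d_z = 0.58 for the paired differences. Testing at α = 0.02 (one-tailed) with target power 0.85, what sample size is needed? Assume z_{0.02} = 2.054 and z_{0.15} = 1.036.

n = 29 pairs

For a paired (one-sample on differences) test: n = ((z_{α} + z_β) / d)².
z_{α} + z_β = 2.054 + 1.036 = 3.090.
n = (3.090 / 0.58)² = 5.328² = 28.38.
Round up.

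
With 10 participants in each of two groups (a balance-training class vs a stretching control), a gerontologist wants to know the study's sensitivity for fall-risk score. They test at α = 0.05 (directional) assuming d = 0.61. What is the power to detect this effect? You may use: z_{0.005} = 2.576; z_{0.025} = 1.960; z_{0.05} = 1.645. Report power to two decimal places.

For two equal groups, power = Φ(d·√(n/2) − z_{α}).
d·√(n/2) = 0.61 × √(10/2) = 0.61 × 2.236 = 1.364.
z_β = 1.364 − 1.645 = -0.281.
Power = Φ(-0.281) = 0.389.

power ≈ 0.39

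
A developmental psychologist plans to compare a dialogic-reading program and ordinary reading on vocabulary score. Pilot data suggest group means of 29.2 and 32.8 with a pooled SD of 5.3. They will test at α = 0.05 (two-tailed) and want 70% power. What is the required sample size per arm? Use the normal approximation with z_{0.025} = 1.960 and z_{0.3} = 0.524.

Cohen's d = |M₁ − M₂| / SD_pooled = |29.2 − 32.8| / 5.3 = 3.6 / 5.3 = 0.679.
For two independent groups with equal n: n = 2·((z_{α/2} + z_β) / d)².
z_{α/2} + z_β = 1.960 + 0.524 = 2.484.
n = 2 × (2.484 / 0.679)² = 2 × 3.658² = 2 × 13.38 = 26.8.
Round up to the next whole participant.

n = 27 per group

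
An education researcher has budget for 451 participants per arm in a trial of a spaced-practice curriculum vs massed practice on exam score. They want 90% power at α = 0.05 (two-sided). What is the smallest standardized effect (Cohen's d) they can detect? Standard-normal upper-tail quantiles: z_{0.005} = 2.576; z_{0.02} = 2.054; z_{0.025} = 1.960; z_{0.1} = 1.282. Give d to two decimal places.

For two independent groups of n = 451 each: d_min = (z_{α/2} + z_β)·√(2/n).
z-sum = 1.960 + 1.282 = 3.242.
d_min = 3.242 × √(2/451) = 3.242 × 0.0666 = 0.216.

d_min ≈ 0.22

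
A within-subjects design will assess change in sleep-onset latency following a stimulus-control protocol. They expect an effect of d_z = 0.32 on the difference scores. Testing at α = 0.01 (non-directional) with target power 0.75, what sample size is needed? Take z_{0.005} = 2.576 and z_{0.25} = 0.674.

n = 104 pairs

For a paired (one-sample on differences) test: n = ((z_{α/2} + z_β) / d)².
z_{α/2} + z_β = 2.576 + 0.674 = 3.250.
n = (3.250 / 0.32)² = 10.156² = 103.15.
Round up.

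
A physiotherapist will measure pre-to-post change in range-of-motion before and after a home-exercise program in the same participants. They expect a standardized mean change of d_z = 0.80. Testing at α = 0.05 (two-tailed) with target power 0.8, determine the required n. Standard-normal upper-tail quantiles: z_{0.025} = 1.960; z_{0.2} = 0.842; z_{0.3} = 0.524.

For a paired (one-sample on differences) test: n = ((z_{α/2} + z_β) / d)².
z_{α/2} + z_β = 1.960 + 0.842 = 2.802.
n = (2.802 / 0.80)² = 3.502² = 12.27.
Round up.

n = 13 pairs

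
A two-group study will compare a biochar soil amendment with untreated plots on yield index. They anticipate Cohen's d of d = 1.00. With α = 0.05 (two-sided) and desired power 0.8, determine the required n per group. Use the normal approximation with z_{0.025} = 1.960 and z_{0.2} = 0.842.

n = 16 per group

For two independent groups with equal n: n = 2·((z_{α/2} + z_β) / d)².
z_{α/2} + z_β = 1.960 + 0.842 = 2.802.
n = 2 × (2.802 / 1.00)² = 2 × 2.802² = 2 × 7.85 = 15.7.
Round up to the next whole participant.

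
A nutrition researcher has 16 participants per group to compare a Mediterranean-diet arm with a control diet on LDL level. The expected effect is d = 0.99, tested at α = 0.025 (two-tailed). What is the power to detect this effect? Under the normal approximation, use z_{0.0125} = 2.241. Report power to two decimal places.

power ≈ 0.71

For two equal groups, power = Φ(d·√(n/2) − z_{α/2}).
d·√(n/2) = 0.99 × √(16/2) = 0.99 × 2.828 = 2.800.
z_β = 2.800 − 2.241 = 0.559.
Power = Φ(0.559) = 0.712.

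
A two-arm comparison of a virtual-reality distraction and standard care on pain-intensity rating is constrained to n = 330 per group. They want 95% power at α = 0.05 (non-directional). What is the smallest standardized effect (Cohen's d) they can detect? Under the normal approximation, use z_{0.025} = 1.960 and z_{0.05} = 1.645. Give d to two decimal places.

d_min ≈ 0.28

For two independent groups of n = 330 each: d_min = (z_{α/2} + z_β)·√(2/n).
z-sum = 1.960 + 1.645 = 3.605.
d_min = 3.605 × √(2/330) = 3.605 × 0.0778 = 0.281.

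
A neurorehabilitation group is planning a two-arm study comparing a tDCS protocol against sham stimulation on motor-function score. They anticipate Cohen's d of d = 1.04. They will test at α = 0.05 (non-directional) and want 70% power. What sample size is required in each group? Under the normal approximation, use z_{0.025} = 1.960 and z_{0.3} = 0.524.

For two independent groups with equal n: n = 2·((z_{α/2} + z_β) / d)².
z_{α/2} + z_β = 1.960 + 0.524 = 2.484.
n = 2 × (2.484 / 1.04)² = 2 × 2.388² = 2 × 5.70 = 11.4.
Round up to the next whole participant.

n = 12 per group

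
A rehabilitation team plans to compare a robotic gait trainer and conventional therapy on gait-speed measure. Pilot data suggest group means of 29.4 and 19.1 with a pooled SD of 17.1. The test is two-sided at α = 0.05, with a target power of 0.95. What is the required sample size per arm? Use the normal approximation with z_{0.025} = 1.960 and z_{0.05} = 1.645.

n = 72 per group

Cohen's d = |M₁ − M₂| / SD_pooled = |29.4 − 19.1| / 17.1 = 10.3 / 17.1 = 0.602.
For two independent groups with equal n: n = 2·((z_{α/2} + z_β) / d)².
z_{α/2} + z_β = 1.960 + 1.645 = 3.605.
n = 2 × (3.605 / 0.602)² = 2 × 5.988² = 2 × 35.86 = 71.7.
Round up to the next whole participant.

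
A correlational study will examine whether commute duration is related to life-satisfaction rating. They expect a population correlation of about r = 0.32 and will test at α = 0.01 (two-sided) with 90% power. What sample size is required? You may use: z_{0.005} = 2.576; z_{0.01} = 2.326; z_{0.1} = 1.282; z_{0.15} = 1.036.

n = 139

Fisher's z: C = ½·ln((1+r)/(1−r)) = ½·ln(1.9412) = 0.3316.
n = ((z_{α/2} + z_β)/C)² + 3.
(2.576 + 1.282) / 0.3316 = 3.858 / 0.3316 = 11.634.
n = 11.634² + 3 = 135.36 + 3 = 138.4.
Round up.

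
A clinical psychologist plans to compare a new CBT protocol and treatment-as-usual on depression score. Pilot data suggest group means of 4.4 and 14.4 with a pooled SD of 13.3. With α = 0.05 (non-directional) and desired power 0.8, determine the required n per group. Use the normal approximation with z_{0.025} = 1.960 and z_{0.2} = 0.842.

Cohen's d = |M₁ − M₂| / SD_pooled = |4.4 − 14.4| / 13.3 = 10.0 / 13.3 = 0.752.
For two independent groups with equal n: n = 2·((z_{α/2} + z_β) / d)².
z_{α/2} + z_β = 1.960 + 0.842 = 2.802.
n = 2 × (2.802 / 0.752)² = 2 × 3.726² = 2 × 13.88 = 27.8.
Round up to the next whole participant.

n = 28 per group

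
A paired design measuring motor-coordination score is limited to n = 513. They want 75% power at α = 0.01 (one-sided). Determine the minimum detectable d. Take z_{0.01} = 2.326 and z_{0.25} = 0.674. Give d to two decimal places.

For a single sample (or paired design) of n = 513: d_min = (z_{α} + z_β)/√n.
z-sum = 2.326 + 0.674 = 3.000.
d_min = 3.000 / √513 = 3.000 / 22.650 = 0.132.

d_min ≈ 0.13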